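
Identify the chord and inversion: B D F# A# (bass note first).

B minor-major seventh, root position

Reducing to letter names: B, D, F#, A#. These stack in thirds as B–D–F#–A# — a B minor-major seventh chord.
The lowest note is B, the root of the chord, so this is root position (figured bass 7).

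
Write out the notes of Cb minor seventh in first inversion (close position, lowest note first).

Cb minor seventh is Cb–Ebb–Gb–Bbb. First inversion puts the third (Ebb) in the bass, with the remaining tones above: Ebb, Gb, Bbb, Cb.

Ebb, Gb, Bbb, Cb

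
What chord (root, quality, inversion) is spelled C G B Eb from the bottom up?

C minor-major seventh, root position

The distinct note names are C, G, B, Eb. Stacked in thirds they read C–Eb–G–B, which is a minor-major seventh chord on C.
With the root (C) in the bass, the chord is in root position (figured bass 7).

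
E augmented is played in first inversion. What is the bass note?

G#

In first inversion the third is lowest. For E augmented (E–G#–B#) that is G#.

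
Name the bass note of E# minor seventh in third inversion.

E# minor seventh is E#–G#–B#–D#. Third inversion places the seventh in the bass: D#.

D#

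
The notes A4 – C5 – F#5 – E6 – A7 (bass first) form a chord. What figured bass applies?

The notes A, C, F#, E stack in thirds as F#–A–C–E — an F# half-diminished seventh chord. The bass A is the third, so this is first inversion: figured 6/5.

6/5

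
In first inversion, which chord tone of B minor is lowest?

D

The third of B minor (B–D–F#) is D; that is the bass in first inversion.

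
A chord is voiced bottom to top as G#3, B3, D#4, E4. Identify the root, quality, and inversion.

E major seventh, first inversion

The pitch classes G#, B, D#, E arrange in thirds as E–G#–B–D#: an E major seventh chord.
The lowest note is G#, the third of the chord, so this is first inversion (figured bass 6/5).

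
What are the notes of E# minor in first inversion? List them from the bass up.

G#, B#, E#

Spelling E# minor: E#–G#–B#. In first inversion the third is bass, giving G#, B#, E# from the bottom.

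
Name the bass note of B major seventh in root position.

The root of B major seventh (B–D#–F#–A#) is B; that is the bass in root position.

B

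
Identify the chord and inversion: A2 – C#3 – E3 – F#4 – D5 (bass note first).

D major ninth, second inversion

The distinct note names are A, C#, E, F#, D. Stacked in thirds they read D–F#–A–C#–E, which is a major ninth chord on D.
A is the fifth of D major ninth; fifth in the bass means second inversion.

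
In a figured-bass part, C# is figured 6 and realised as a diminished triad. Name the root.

A#

The figures 6 mean the third of the chord is in the bass. If C# is the third of a diminished triad, the root is A# (chord tones A#–C#–E).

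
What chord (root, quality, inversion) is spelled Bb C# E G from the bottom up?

C# diminished seventh, third inversion

Reducing to letter names: Bb, C#, E, G. These stack in thirds as C#–E–G–Bb — a C# diminished seventh chord.
With the seventh (Bb) in the bass, the chord is in third inversion (figured bass 4/2).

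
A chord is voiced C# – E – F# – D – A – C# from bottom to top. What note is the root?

D

Reordering C#, E, F#, D, A into stacked thirds gives D–F#–A–C#–E; the bottom of that stack, D, is the root.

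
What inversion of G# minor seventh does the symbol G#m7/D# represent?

second inversion

G#m7/D# means G# minor seventh with D# in the bass. D# is the fifth of G# minor seventh (G#–B–D#–F#), so this is second inversion.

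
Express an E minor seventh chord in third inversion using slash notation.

Em7/D

Third inversion of E minor seventh has the seventh (D) in the bass. As a slash chord: Em7/D.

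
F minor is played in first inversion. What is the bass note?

Ab

F minor is F–Ab–C. First inversion places the third in the bass: Ab.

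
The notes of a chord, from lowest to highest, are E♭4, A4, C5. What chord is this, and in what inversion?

A diminished, second inversion

The distinct note names are Eb, A, C. Stacked in thirds they read A–C–Eb, which is a diminished triad on A.
The lowest note is Eb, the fifth of the chord, so this is second inversion (figured bass 6/4).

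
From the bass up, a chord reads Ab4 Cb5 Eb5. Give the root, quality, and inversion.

Ab minor, root position

Reducing to letter names: Ab, Cb, Eb. These stack in thirds as Ab–Cb–Eb — an Ab minor triad.
With the root (Ab) in the bass, the chord is in root position (figured bass 5/3).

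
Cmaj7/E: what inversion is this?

first inversion

Cmaj7/E means C major seventh with E in the bass. E is the third of C major seventh (C–E–G–B), so this is first inversion.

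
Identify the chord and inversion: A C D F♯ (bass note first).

The pitch classes A, C, D, F# arrange in thirds as D–F#–A–C: a D dominant seventh chord.
With the fifth (A) in the bass, the chord is in second inversion (figured bass 4/3).

D dominant seventh, second inversion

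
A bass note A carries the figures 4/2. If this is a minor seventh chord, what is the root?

B

The figures 4/2 mean the seventh of the chord is in the bass. If A is the seventh of a minor seventh chord, the root is B (chord tones B–D–F#–A).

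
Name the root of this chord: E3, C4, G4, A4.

Reordering E, C, G, A into stacked thirds gives A–C–E–G; the bottom of that stack, A, is the root.

A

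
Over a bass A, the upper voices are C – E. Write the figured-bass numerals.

5/3

The notes A, C, E stack in thirds as A–C–E — an A minor triad. The bass A is the root, so this is root position: figured 5/3.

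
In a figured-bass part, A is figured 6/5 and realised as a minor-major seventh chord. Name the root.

The figures 6/5 mean the third of the chord is in the bass. If A is the third of a minor-major seventh chord, the root is F# (chord tones F#–A–C#–E#).

F#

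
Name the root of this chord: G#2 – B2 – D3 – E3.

E

G#, B, D, E are the tones of an E dominant seventh chord (E–G#–B–D), making E the root.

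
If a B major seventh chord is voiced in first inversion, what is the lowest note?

B major seventh is B–D#–F#–A#. First inversion places the third in the bass: D#.

D#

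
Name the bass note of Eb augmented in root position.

In root position the root is lowest. For Eb augmented (Eb–G–B) that is Eb.

Eb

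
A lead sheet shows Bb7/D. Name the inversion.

Bb7/D means Bb dominant seventh with D in the bass. D is the third of Bb dominant seventh (Bb–D–F–Ab), so this is first inversion.

first inversion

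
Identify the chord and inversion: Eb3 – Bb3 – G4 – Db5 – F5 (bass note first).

The distinct note names are Eb, Bb, G, Db, F. Stacked in thirds they read Eb–G–Bb–Db–F, which is a dominant ninth chord on Eb.
Eb is the root of Eb dominant ninth; root in the bass means root position.

Eb dominant ninth, root position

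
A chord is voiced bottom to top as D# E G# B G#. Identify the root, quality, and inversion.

E major seventh, third inversion

The pitch classes D#, E, G#, B arrange in thirds as E–G#–B–D#: an E major seventh chord.
D# is the seventh of E major seventh; seventh in the bass means third inversion (figured bass 4/2).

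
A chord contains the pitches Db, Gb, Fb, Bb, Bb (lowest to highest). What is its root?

Gb

The distinct letter names are Db, Gb, Fb, Bb. Arranged as a stack of thirds they read Gb–Bb–Db–Fb, so Gb is the root (a Gb dominant seventh chord).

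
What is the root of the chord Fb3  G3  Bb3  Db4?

G

The distinct letter names are Fb, G, Bb, Db. Arranged as a stack of thirds they read G–Bb–Db–Fb, so G is the root (a G diminished seventh chord).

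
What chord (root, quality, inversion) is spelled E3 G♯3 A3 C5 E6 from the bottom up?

A minor-major seventh, second inversion

The pitch classes E, G#, A, C arrange in thirds as A–C–E–G#: an A minor-major seventh chord.
E is the fifth of A minor-major seventh; fifth in the bass means second inversion (figured bass 4/3).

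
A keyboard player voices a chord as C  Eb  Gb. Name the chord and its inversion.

The distinct note names are C, Eb, Gb. Stacked in thirds they read C–Eb–Gb, which is a diminished triad on C.
With the root (C) in the bass, the chord is in root position (figured bass 5/3).

C diminished, root position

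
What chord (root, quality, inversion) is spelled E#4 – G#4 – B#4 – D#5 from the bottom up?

E# minor seventh, root position

The distinct note names are E#, G#, B#, D#. Stacked in thirds they read E#–G#–B#–D#, which is a minor seventh chord on E#.
The lowest note is E#, the root of the chord, so this is root position (figured bass 7).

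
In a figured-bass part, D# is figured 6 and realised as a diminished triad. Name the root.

The figures 6 mean the third of the chord is in the bass. If D# is the third of a diminished triad, the root is B# (chord tones B#–D#–F#).

B#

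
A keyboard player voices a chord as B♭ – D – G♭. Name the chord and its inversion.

Gb augmented, first inversion

The distinct note names are Bb, D, Gb. Stacked in thirds they read Gb–Bb–D, which is an augmented triad on Gb.
With the third (Bb) in the bass, the chord is in first inversion (figured bass 6).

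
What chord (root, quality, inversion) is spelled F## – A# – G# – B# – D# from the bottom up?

Reducing to letter names: F##, A#, G#, B#, D#. These stack in thirds as G#–B#–D#–F##–A# — a G# major ninth chord.
F## is the seventh of G# major ninth; seventh in the bass means third inversion.

G# major ninth, third inversion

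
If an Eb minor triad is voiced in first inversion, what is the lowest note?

Gb

Eb minor is Eb–Gb–Bb. First inversion places the third in the bass: Gb.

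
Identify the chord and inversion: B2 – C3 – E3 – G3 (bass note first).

The distinct note names are B, C, E, G. Stacked in thirds they read C–E–G–B, which is a major seventh chord on C.
With the seventh (B) in the bass, the chord is in third inversion (figured bass 4/2).

C major seventh, third inversion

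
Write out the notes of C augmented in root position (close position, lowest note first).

C, E, G#

C augmented is C–E–G#. Root position puts the root (C) in the bass, with the remaining tones above: C, E, G#.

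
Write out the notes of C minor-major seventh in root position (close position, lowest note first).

C minor-major seventh is C–Eb–G–B. Root position puts the root (C) in the bass, with the remaining tones above: C, Eb, G, B.

C, Eb, G, B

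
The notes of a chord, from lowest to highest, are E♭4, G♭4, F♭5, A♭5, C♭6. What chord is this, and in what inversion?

Fb major ninth, third inversion

The pitch classes Eb, Gb, Fb, Ab, Cb arrange in thirds as Fb–Ab–Cb–Eb–Gb: an Fb major ninth chord.
The lowest note is Eb, the seventh of the chord, so this is third inversion.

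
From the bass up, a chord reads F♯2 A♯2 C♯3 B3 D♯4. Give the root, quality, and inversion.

Reducing to letter names: F#, A#, C#, B, D#. These stack in thirds as B–D#–F#–A#–C# — a B major ninth chord.
F# is the fifth of B major ninth; fifth in the bass means second inversion.

B major ninth, second inversion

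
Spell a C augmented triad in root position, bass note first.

Spelling C augmented: C–E–G#. In root position the root is bass, giving C, E, G# from the bottom.

C, E, G#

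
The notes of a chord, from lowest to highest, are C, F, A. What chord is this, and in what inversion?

The pitch classes C, F, A arrange in thirds as F–A–C: an F major triad.
The lowest note is C, the fifth of the chord, so this is second inversion (figured bass 6/4).

F major, second inversion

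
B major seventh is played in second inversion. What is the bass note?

B major seventh is B–D#–F#–A#. Second inversion places the fifth in the bass: F#.

F#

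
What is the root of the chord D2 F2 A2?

D

D, F, A are the tones of a D minor triad (D–F–A), making D the root.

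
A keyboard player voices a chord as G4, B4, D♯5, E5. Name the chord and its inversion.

Reducing to letter names: G, B, D#, E. These stack in thirds as E–G–B–D# — an E minor-major seventh chord.
With the third (G) in the bass, the chord is in first inversion (figured bass 6/5).

E minor-major seventh, first inversion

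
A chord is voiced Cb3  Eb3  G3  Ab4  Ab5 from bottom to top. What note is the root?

Cb, Eb, G, Ab are the tones of an Ab minor-major seventh chord (Ab–Cb–Eb–G), making Ab the root.

Ab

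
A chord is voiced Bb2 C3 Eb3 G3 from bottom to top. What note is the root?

The distinct letter names are Bb, C, Eb, G. Arranged as a stack of thirds they read C–Eb–G–Bb, so C is the root (a C minor seventh chord).

C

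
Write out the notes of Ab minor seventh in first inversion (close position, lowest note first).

Ab minor seventh is Ab–Cb–Eb–Gb. First inversion puts the third (Cb) in the bass, with the remaining tones above: Cb, Eb, Gb, Ab.

Cb, Eb, Gb, Ab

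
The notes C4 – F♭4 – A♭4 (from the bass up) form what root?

C, Fb, Ab are the tones of an Fb augmented triad (Fb–Ab–C), making Fb the root.

Fb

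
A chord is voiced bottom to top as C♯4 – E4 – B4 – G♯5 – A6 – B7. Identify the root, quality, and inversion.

A major ninth, first inversion

The pitch classes C#, E, B, G#, A arrange in thirds as A–C#–E–G#–B: an A major ninth chord.
C# is the third of A major ninth; third in the bass means first inversion.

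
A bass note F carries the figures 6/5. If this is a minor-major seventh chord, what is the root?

D

The figures 6/5 mean the third of the chord is in the bass. If F is the third of a minor-major seventh chord, the root is D (chord tones D–F–A–C#).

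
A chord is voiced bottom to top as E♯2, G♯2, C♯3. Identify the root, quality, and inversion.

C# major, first inversion

The distinct note names are E#, G#, C#. Stacked in thirds they read C#–E#–G#, which is a major triad on C#.
E# is the third of C# major; third in the bass means first inversion (figured bass 6).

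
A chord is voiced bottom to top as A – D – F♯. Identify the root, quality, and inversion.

The pitch classes A, D, F# arrange in thirds as D–F#–A: a D major triad.
The lowest note is A, the fifth of the chord, so this is second inversion (figured bass 6/4).

D major, second inversion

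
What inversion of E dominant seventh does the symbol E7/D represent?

E7/D means E dominant seventh with D in the bass. D is the seventh of E dominant seventh (E–G#–B–D), so this is third inversion.

third inversion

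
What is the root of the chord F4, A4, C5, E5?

The distinct letter names are F, A, C, E. Arranged as a stack of thirds they read F–A–C–E, so F is the root (an F major seventh chord).

F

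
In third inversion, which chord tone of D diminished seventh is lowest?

Cb

In third inversion the seventh is lowest. For D diminished seventh (D–F–Ab–Cb) that is Cb.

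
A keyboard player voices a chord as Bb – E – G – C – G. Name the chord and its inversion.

C dominant seventh, third inversion

Reducing to letter names: Bb, E, G, C. These stack in thirds as C–E–G–Bb — a C dominant seventh chord.
Bb is the seventh of C dominant seventh; seventh in the bass means third inversion (figured bass 4/2).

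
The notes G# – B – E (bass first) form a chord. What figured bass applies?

6

The notes G#, B, E stack in thirds as E–G#–B — an E major triad. The bass G# is the third, so this is first inversion: figured 6.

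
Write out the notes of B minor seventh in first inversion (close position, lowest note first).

The chord tones are B–D–F#–A. With the third (D) lowest for first inversion: D, F#, A, B.

D, F#, A, B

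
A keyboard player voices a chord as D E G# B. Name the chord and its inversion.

E dominant seventh, third inversion

Reducing to letter names: D, E, G#, B. These stack in thirds as E–G#–B–D — an E dominant seventh chord.
The lowest note is D, the seventh of the chord, so this is third inversion (figured bass 4/2).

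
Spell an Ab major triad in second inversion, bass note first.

Eb, Ab, C

The chord tones are Ab–C–Eb. With the fifth (Eb) lowest for second inversion: Eb, Ab, C.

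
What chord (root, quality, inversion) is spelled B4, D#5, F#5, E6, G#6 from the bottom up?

The pitch classes B, D#, F#, E, G# arrange in thirds as E–G#–B–D#–F#: an E major ninth chord.
B is the fifth of E major ninth; fifth in the bass means second inversion.

E major ninth, second inversion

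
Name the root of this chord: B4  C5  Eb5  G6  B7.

C

The distinct letter names are B, C, Eb, G. Arranged as a stack of thirds they read C–Eb–G–B, so C is the root (a C minor-major seventh chord).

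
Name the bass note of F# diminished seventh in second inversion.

C

In second inversion the fifth is lowest. For F# diminished seventh (F#–A–C–Eb) that is C.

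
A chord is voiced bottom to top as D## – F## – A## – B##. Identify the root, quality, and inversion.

B## half-diminished seventh, first inversion

The distinct note names are D##, F##, A##, B##. Stacked in thirds they read B##–D##–F##–A##, which is a half-diminished seventh chord on B##.
The lowest note is D##, the third of the chord, so this is first inversion (figured bass 6/5).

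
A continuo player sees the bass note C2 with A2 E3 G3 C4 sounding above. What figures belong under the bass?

The notes C, A, E, G stack in thirds as A–C–E–G — an A minor seventh chord. The bass C is the third, so this is first inversion: figured 6/5.

6/5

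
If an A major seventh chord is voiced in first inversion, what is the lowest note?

C#

The third of A major seventh (A–C#–E–G#) is C#; that is the bass in first inversion.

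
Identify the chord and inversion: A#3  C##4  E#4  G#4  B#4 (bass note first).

Reducing to letter names: A#, C##, E#, G#, B#. These stack in thirds as A#–C##–E#–G#–B# — an A# dominant ninth chord.
With the root (A#) in the bass, the chord is in root position.

A# dominant ninth, root position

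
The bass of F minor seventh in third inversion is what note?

Eb

F minor seventh is F–Ab–C–Eb. Third inversion places the seventh in the bass: Eb.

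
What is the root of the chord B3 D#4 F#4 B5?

The distinct letter names are B, D#, F#. Arranged as a stack of thirds they read B–D#–F#, so B is the root (a B major triad).

B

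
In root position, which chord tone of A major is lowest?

The root of A major (A–C#–E) is A; that is the bass in root position.

A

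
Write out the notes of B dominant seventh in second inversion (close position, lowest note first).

B dominant seventh is B–D#–F#–A. Second inversion puts the fifth (F#) in the bass, with the remaining tones above: F#, A, B, D#.

F#, A, B, D#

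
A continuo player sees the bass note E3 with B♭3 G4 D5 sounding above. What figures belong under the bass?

The notes E, Bb, G, D stack in thirds as E–G–Bb–D — an E half-diminished seventh chord. The bass E is the root, so this is root position: figured 7.

7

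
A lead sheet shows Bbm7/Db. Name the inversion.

first inversion

Bbm7/Db means Bb minor seventh with Db in the bass. Db is the third of Bb minor seventh (Bb–Db–F–Ab), so this is first inversion.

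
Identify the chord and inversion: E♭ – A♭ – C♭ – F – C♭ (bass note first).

F half-diminished seventh, third inversion

Reducing to letter names: Eb, Ab, Cb, F. These stack in thirds as F–Ab–Cb–Eb — an F half-diminished seventh chord.
With the seventh (Eb) in the bass, the chord is in third inversion (figured bass 4/2).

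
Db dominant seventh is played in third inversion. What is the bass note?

Db dominant seventh is Db–F–Ab–Cb. Third inversion places the seventh in the bass: Cb.

Cb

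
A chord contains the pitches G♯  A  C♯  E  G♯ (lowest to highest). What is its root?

Reordering G#, A, C#, E into stacked thirds gives A–C#–E–G#; the bottom of that stack, A, is the root.

A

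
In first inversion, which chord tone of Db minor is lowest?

Fb

The third of Db minor (Db–Fb–Ab) is Fb; that is the bass in first inversion.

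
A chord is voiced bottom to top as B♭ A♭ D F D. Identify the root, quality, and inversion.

Bb dominant seventh, root position

Reducing to letter names: Bb, Ab, D, F. These stack in thirds as Bb–D–F–Ab — a Bb dominant seventh chord.
With the root (Bb) in the bass, the chord is in root position (figured bass 7).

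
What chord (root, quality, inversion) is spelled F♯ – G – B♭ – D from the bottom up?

G minor-major seventh, third inversion

Reducing to letter names: F#, G, Bb, D. These stack in thirds as G–Bb–D–F# — a G minor-major seventh chord.
The lowest note is F#, the seventh of the chord, so this is third inversion (figured bass 4/2).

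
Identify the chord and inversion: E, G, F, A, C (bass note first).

F major ninth, third inversion

The pitch classes E, G, F, A, C arrange in thirds as F–A–C–E–G: an F major ninth chord.
The lowest note is E, the seventh of the chord, so this is third inversion.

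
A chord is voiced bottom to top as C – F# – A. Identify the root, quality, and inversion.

F# diminished, second inversion

The distinct note names are C, F#, A. Stacked in thirds they read F#–A–C, which is a diminished triad on F#.
With the fifth (C) in the bass, the chord is in second inversion (figured bass 6/4).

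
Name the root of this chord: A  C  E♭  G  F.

F

A, C, Eb, G, F are the tones of an F dominant ninth chord (F–A–C–Eb–G), making F the root.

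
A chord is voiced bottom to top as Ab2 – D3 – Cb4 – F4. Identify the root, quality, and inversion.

D diminished seventh, second inversion

The distinct note names are Ab, D, Cb, F. Stacked in thirds they read D–F–Ab–Cb, which is a diminished seventh chord on D.
The lowest note is Ab, the fifth of the chord, so this is second inversion (figured bass 4/3).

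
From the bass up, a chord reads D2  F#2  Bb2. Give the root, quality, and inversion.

Bb augmented, first inversion

The distinct note names are D, F#, Bb. Stacked in thirds they read Bb–D–F#, which is an augmented triad on Bb.
D is the third of Bb augmented; third in the bass means first inversion (figured bass 6).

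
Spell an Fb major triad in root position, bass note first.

Fb, Ab, Cb

Spelling Fb major: Fb–Ab–Cb. In root position the root is bass, giving Fb, Ab, Cb from the bottom.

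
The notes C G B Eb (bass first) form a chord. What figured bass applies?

7

The notes C, G, B, Eb stack in thirds as C–Eb–G–B — a C minor-major seventh chord. The bass C is the root, so this is root position: figured 7.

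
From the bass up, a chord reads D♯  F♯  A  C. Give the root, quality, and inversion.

D# diminished seventh, root position

Reducing to letter names: D#, F#, A, C. These stack in thirds as D#–F#–A–C — a D# diminished seventh chord.
D# is the root of D# diminished seventh; root in the bass means root position (figured bass 7).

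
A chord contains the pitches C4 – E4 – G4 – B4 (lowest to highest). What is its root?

C

Reordering C, E, G, B into stacked thirds gives C–E–G–B; the bottom of that stack, C, is the root.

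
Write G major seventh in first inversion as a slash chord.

First inversion of G major seventh has the third (B) in the bass. As a slash chord: Gmaj7/B.

Gmaj7/B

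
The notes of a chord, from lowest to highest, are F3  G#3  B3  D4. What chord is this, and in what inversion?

The distinct note names are F, G#, B, D. Stacked in thirds they read G#–B–D–F, which is a diminished seventh chord on G#.
The lowest note is F, the seventh of the chord, so this is third inversion (figured bass 4/2).

G# diminished seventh, third inversion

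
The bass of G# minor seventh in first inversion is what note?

B

G# minor seventh is G#–B–D#–F#. First inversion places the third in the bass: B.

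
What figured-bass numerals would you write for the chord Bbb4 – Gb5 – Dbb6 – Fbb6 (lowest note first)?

6/5

The notes Bbb, Gb, Dbb, Fbb stack in thirds as Gb–Bbb–Dbb–Fbb — a Gb diminished seventh chord. The bass Bbb is the third, so this is first inversion: figured 6/5.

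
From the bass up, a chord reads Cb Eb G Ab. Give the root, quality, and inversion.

The distinct note names are Cb, Eb, G, Ab. Stacked in thirds they read Ab–Cb–Eb–G, which is a minor-major seventh chord on Ab.
The lowest note is Cb, the third of the chord, so this is first inversion (figured bass 6/5).

Ab minor-major seventh, first inversion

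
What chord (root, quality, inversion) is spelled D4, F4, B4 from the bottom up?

B diminished, first inversion

The distinct note names are D, F, B. Stacked in thirds they read B–D–F, which is a diminished triad on B.
With the third (D) in the bass, the chord is in first inversion (figured bass 6).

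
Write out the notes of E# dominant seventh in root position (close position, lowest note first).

E#, G##, B#, D#

Spelling E# dominant seventh: E#–G##–B#–D#. In root position the root is bass, giving E#, G##, B#, D# from the bottom.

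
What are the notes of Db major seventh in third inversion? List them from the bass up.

C, Db, F, Ab

Spelling Db major seventh: Db–F–Ab–C. In third inversion the seventh is bass, giving C, Db, F, Ab from the bottom.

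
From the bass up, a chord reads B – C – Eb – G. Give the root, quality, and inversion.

The distinct note names are B, C, Eb, G. Stacked in thirds they read C–Eb–G–B, which is a minor-major seventh chord on C.
The lowest note is B, the seventh of the chord, so this is third inversion (figured bass 4/2).

C minor-major seventh, third inversion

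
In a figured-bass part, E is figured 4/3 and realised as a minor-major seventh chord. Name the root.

The figures 4/3 mean the fifth of the chord is in the bass. If E is the fifth of a minor-major seventh chord, the root is A (chord tones A–C–E–G#).

A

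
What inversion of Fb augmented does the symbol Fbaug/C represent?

Fbaug/C means Fb augmented with C in the bass. C is the fifth of Fb augmented (Fb–Ab–C), so this is second inversion.

second inversion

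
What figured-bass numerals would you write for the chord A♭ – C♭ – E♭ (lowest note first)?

5/3

The notes Ab, Cb, Eb stack in thirds as Ab–Cb–Eb — an Ab minor triad. The bass Ab is the root, so this is root position: figured 5/3.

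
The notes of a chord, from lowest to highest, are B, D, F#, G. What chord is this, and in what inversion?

Reducing to letter names: B, D, F#, G. These stack in thirds as G–B–D–F# — a G major seventh chord.
With the third (B) in the bass, the chord is in first inversion (figured bass 6/5).

G major seventh, first inversion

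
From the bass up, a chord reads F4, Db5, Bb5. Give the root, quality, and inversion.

Bb minor, second inversion

The pitch classes F, Db, Bb arrange in thirds as Bb–Db–F: a Bb minor triad.
With the fifth (F) in the bass, the chord is in second inversion (figured bass 6/4).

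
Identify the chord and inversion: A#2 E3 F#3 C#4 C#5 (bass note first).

F# dominant seventh, first inversion

Reducing to letter names: A#, E, F#, C#. These stack in thirds as F#–A#–C#–E — an F# dominant seventh chord.
The lowest note is A#, the third of the chord, so this is first inversion (figured bass 6/5).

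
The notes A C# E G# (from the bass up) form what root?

Reordering A, C#, E, G# into stacked thirds gives A–C#–E–G#; the bottom of that stack, A, is the root.

A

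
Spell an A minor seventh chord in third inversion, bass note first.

Spelling A minor seventh: A–C–E–G. In third inversion the seventh is bass, giving G, A, C, E from the bottom.

G, A, C, E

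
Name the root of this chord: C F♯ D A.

Reordering C, F#, D, A into stacked thirds gives D–F#–A–C; the bottom of that stack, D, is the root.

D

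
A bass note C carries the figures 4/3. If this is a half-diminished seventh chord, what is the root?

The figures 4/3 mean the fifth of the chord is in the bass. If C is the fifth of a half-diminished seventh chord, the root is F# (chord tones F#–A–C–E).

F#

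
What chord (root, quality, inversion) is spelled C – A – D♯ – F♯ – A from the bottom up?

The distinct note names are C, A, D#, F#. Stacked in thirds they read D#–F#–A–C, which is a diminished seventh chord on D#.
C is the seventh of D# diminished seventh; seventh in the bass means third inversion (figured bass 4/2).

D# diminished seventh, third inversion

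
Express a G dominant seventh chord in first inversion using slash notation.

G7/B

First inversion of G dominant seventh has the third (B) in the bass. As a slash chord: G7/B.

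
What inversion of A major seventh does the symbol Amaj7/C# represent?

Amaj7/C# means A major seventh with C# in the bass. C# is the third of A major seventh (A–C#–E–G#), so this is first inversion.

first inversion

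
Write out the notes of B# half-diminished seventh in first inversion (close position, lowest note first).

B# half-diminished seventh is B#–D#–F#–A#. First inversion puts the third (D#) in the bass, with the remaining tones above: D#, F#, A#, B#.

D#, F#, A#, B#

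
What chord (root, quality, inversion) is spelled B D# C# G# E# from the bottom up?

C# dominant ninth, third inversion

Reducing to letter names: B, D#, C#, G#, E#. These stack in thirds as C#–E#–G#–B–D# — a C# dominant ninth chord.
With the seventh (B) in the bass, the chord is in third inversion.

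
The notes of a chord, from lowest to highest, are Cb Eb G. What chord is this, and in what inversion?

The distinct note names are Cb, Eb, G. Stacked in thirds they read Cb–Eb–G, which is an augmented triad on Cb.
Cb is the root of Cb augmented; root in the bass means root position (figured bass 5/3).

Cb augmented, root position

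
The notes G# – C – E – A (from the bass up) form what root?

A

G#, C, E, A are the tones of an A minor-major seventh chord (A–C–E–G#), making A the root.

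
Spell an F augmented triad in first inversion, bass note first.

F augmented is F–A–C#. First inversion puts the third (A) in the bass, with the remaining tones above: A, C#, F.

A, C#, F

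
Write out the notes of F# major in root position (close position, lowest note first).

F# major is F#–A#–C#. Root position puts the root (F#) in the bass, with the remaining tones above: F#, A#, C#.

F#, A#, C#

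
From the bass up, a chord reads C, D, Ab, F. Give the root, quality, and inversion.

The distinct note names are C, D, Ab, F. Stacked in thirds they read D–F–Ab–C, which is a half-diminished seventh chord on D.
With the seventh (C) in the bass, the chord is in third inversion (figured bass 4/2).

D half-diminished seventh, third inversion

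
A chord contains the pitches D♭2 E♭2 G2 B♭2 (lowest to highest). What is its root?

Eb

Db, Eb, G, Bb are the tones of an Eb dominant seventh chord (Eb–G–Bb–Db), making Eb the root.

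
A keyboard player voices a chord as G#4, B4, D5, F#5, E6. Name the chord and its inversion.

The distinct note names are G#, B, D, F#, E. Stacked in thirds they read E–G#–B–D–F#, which is a dominant ninth chord on E.
G# is the third of E dominant ninth; third in the bass means first inversion.

E dominant ninth, first inversion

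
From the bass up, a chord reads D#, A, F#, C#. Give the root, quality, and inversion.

D# half-diminished seventh, root position

The pitch classes D#, A, F#, C# arrange in thirds as D#–F#–A–C#: a D# half-diminished seventh chord.
D# is the root of D# half-diminished seventh; root in the bass means root position (figured bass 7).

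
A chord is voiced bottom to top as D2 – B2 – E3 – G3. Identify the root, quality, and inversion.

E minor seventh, third inversion

The pitch classes D, B, E, G arrange in thirds as E–G–B–D: an E minor seventh chord.
The lowest note is D, the seventh of the chord, so this is third inversion (figured bass 4/2).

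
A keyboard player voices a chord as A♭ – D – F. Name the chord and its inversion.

Reducing to letter names: Ab, D, F. These stack in thirds as D–F–Ab — a D diminished triad.
The lowest note is Ab, the fifth of the chord, so this is second inversion (figured bass 6/4).

D diminished, second inversion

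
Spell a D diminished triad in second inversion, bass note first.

Ab, D, F

The chord tones are D–F–Ab. With the fifth (Ab) lowest for second inversion: Ab, D, F.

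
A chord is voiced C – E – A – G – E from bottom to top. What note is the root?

A

Reordering C, E, A, G into stacked thirds gives A–C–E–G; the bottom of that stack, A, is the root.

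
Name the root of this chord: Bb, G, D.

Reordering Bb, G, D into stacked thirds gives G–Bb–D; the bottom of that stack, G, is the root.

G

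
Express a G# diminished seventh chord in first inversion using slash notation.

G#dim7/B

First inversion of G# diminished seventh has the third (B) in the bass. As a slash chord: G#dim7/B.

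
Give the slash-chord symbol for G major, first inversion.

GM/B

First inversion of G major has the third (B) in the bass. As a slash chord: GM/B.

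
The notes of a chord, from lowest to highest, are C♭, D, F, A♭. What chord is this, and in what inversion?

The distinct note names are Cb, D, F, Ab. Stacked in thirds they read D–F–Ab–Cb, which is a diminished seventh chord on D.
With the seventh (Cb) in the bass, the chord is in third inversion (figured bass 4/2).

D diminished seventh, third inversion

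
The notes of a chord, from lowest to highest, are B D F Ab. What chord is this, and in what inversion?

The distinct note names are B, D, F, Ab. Stacked in thirds they read B–D–F–Ab, which is a diminished seventh chord on B.
The lowest note is B, the root of the chord, so this is root position (figured bass 7).

B diminished seventh, root position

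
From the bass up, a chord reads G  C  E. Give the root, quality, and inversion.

C major, second inversion

The pitch classes G, C, E arrange in thirds as C–E–G: a C major triad.
With the fifth (G) in the bass, the chord is in second inversion (figured bass 6/4).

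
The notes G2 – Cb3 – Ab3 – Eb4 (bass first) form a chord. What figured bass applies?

The notes G, Cb, Ab, Eb stack in thirds as Ab–Cb–Eb–G — an Ab minor-major seventh chord. The bass G is the seventh, so this is third inversion: figured 4/2.

4/2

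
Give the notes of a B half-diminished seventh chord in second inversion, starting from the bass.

F, A, B, D

The chord tones are B–D–F–A. With the fifth (F) lowest for second inversion: F, A, B, D.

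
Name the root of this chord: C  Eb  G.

C

Reordering C, Eb, G into stacked thirds gives C–Eb–G; the bottom of that stack, C, is the root.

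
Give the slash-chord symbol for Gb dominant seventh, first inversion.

Gb7/Bb

First inversion of Gb dominant seventh has the third (Bb) in the bass. As a slash chord: Gb7/Bb.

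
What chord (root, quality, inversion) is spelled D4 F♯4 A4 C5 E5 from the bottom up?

The pitch classes D, F#, A, C, E arrange in thirds as D–F#–A–C–E: a D dominant ninth chord.
D is the root of D dominant ninth; root in the bass means root position.

D dominant ninth, root position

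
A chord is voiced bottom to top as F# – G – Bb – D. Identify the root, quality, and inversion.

The distinct note names are F#, G, Bb, D. Stacked in thirds they read G–Bb–D–F#, which is a minor-major seventh chord on G.
F# is the seventh of G minor-major seventh; seventh in the bass means third inversion (figured bass 4/2).

G minor-major seventh, third inversion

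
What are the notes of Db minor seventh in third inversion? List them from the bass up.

Cb, Db, Fb, Ab

The chord tones are Db–Fb–Ab–Cb. With the seventh (Cb) lowest for third inversion: Cb, Db, Fb, Ab.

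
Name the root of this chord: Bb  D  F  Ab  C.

Bb, D, F, Ab, C are the tones of a Bb dominant ninth chord (Bb–D–F–Ab–C), making Bb the root.

Bb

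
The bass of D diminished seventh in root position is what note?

D

D diminished seventh is D–F–Ab–Cb. Root position places the root in the bass: D.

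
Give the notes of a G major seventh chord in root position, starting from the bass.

G, B, D, F#

Spelling G major seventh: G–B–D–F#. In root position the root is bass, giving G, B, D, F# from the bottom.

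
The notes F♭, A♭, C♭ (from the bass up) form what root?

Fb, Ab, Cb are the tones of an Fb major triad (Fb–Ab–Cb), making Fb the root.

Fb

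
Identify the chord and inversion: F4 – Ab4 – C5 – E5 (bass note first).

F minor-major seventh, root position

The distinct note names are F, Ab, C, E. Stacked in thirds they read F–Ab–C–E, which is a minor-major seventh chord on F.
The lowest note is F, the root of the chord, so this is root position (figured bass 7).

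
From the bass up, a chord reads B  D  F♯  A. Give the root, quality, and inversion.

B minor seventh, root position

The distinct note names are B, D, F#, A. Stacked in thirds they read B–D–F#–A, which is a minor seventh chord on B.
With the root (B) in the bass, the chord is in root position (figured bass 7).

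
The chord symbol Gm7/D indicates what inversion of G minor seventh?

Gm7/D means G minor seventh with D in the bass. D is the fifth of G minor seventh (G–Bb–D–F), so this is second inversion.

second inversion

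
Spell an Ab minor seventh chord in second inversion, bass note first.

The chord tones are Ab–Cb–Eb–Gb. With the fifth (Eb) lowest for second inversion: Eb, Gb, Ab, Cb.

Eb, Gb, Ab, Cb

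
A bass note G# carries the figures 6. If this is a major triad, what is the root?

E

The figures 6 mean the third of the chord is in the bass. If G# is the third of a major triad, the root is E (chord tones E–G#–B).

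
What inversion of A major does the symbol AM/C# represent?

AM/C# means A major with C# in the bass. C# is the third of A major (A–C#–E), so this is first inversion.

first inversion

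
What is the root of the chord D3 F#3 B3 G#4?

Reordering D, F#, B, G# into stacked thirds gives G#–B–D–F#; the bottom of that stack, G#, is the root.

G#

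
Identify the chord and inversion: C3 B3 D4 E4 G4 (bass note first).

C major ninth, root position

Reducing to letter names: C, B, D, E, G. These stack in thirds as C–E–G–B–D — a C major ninth chord.
C is the root of C major ninth; root in the bass means root position.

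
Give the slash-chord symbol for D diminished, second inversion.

Second inversion of D diminished has the fifth (Ab) in the bass. As a slash chord: Ddim/Ab.

Ddim/Ab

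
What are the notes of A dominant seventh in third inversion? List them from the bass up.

The chord tones are A–C#–E–G. With the seventh (G) lowest for third inversion: G, A, C#, E.

G, A, C#, E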